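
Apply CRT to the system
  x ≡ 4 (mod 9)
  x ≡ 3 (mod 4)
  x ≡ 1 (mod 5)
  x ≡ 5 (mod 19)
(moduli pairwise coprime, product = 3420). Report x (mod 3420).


Product of moduli M = 9 · 4 · 5 · 19 = 3420.
Merge one congruence at a time:
  Start: x ≡ 4 (mod 9).
  Combine with x ≡ 3 (mod 4); new modulus lcm = 36.
    Write x = 4 + 9·t and substitute into x ≡ 3 (mod 4): 9·t ≡ 3 − 4 = -1 (mod 4).
    Reduce coefficients mod 4: 1·t ≡ 3 (mod 4).
    So t ≡ 3 (mod 4).
    Then x = 4 + 9·3 = 31, valid modulo lcm(9, 4) = 36: x ≡ 31 (mod 36).
  Combine with x ≡ 1 (mod 5); new modulus lcm = 180.
    Write x = 31 + 36·t and substitute into x ≡ 1 (mod 5): 36·t ≡ 1 − 31 = -30 (mod 5).
    Reduce coefficients mod 5: 1·t ≡ 0 (mod 5).
    So t ≡ 0 (mod 5).
    Then x = 31 + 36·0 = 31, valid modulo lcm(36, 5) = 180: x ≡ 31 (mod 180).
  Combine with x ≡ 5 (mod 19); new modulus lcm = 3420.
    Write x = 31 + 180·t and substitute into x ≡ 5 (mod 19): 180·t ≡ 5 − 31 = -26 (mod 19).
    Reduce coefficients mod 19: 9·t ≡ 12 (mod 19).
    The inverse of 9 mod 19 is 17 (since 9·17 = 153 = 8·19 + 1), so t ≡ 17·12 = 204 ≡ 14 (mod 19).
    Then x = 31 + 180·14 = 2551, valid modulo lcm(180, 19) = 3420: x ≡ 2551 (mod 3420).
Verify against each original: 2551 mod 9 = 4, 2551 mod 4 = 3, 2551 mod 5 = 1, 2551 mod 19 = 5.

x ≡ 2551 (mod 3420).


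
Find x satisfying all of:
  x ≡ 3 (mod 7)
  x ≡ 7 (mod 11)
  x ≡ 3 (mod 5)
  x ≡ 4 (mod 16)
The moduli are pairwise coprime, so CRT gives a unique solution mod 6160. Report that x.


Product of moduli M = 7 · 11 · 5 · 16 = 6160.
Merge one congruence at a time:
  Start: x ≡ 3 (mod 7).
  Combine with x ≡ 7 (mod 11); new modulus lcm = 77.
    Write x = 3 + 7·t and substitute into x ≡ 7 (mod 11): 7·t ≡ 7 − 3 = 4 (mod 11).
    The inverse of 7 mod 11 is 8 (since 7·8 = 56 = 5·11 + 1), so t ≡ 8·4 = 32 ≡ 10 (mod 11).
    Then x = 3 + 7·10 = 73, valid modulo lcm(7, 11) = 77: x ≡ 73 (mod 77).
  Combine with x ≡ 3 (mod 5); new modulus lcm = 385.
    Write x = 73 + 77·t and substitute into x ≡ 3 (mod 5): 77·t ≡ 3 − 73 = -70 (mod 5).
    Reduce coefficients mod 5: 2·t ≡ 0 (mod 5).
    The inverse of 2 mod 5 is 3 (since 2·3 = 6 = 1·5 + 1), so t ≡ 3·0 = 0 ≡ 0 (mod 5).
    Then x = 73 + 77·0 = 73, valid modulo lcm(77, 5) = 385: x ≡ 73 (mod 385).
  Combine with x ≡ 4 (mod 16); new modulus lcm = 6160.
    Write x = 73 + 385·t and substitute into x ≡ 4 (mod 16): 385·t ≡ 4 − 73 = -69 (mod 16).
    Reduce coefficients mod 16: 1·t ≡ 11 (mod 16).
    So t ≡ 11 (mod 16).
    Then x = 73 + 385·11 = 4308, valid modulo lcm(385, 16) = 6160: x ≡ 4308 (mod 6160).
Verify against each original: 4308 mod 7 = 3, 4308 mod 11 = 7, 4308 mod 5 = 3, 4308 mod 16 = 4.

x ≡ 4308 (mod 6160).


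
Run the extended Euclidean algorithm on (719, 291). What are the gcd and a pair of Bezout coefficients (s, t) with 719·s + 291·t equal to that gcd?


Euclidean algorithm on (719, 291) — divide until remainder is 0:
  719 = 2 · 291 + 137
  291 = 2 · 137 + 17
  137 = 8 · 17 + 1
  17 = 17 · 1 + 0
gcd(719, 291) = 1.
Track Bezout coefficients alongside the remainders: start with r₀ = 719 = a·1 + b·0 (s = 1, t = 0) and r₁ = 291 = a·0 + b·1 (s = 0, t = 1); each new remainder r_{k+1} = r_{k-1} − q_k·r_k inherits s_{k+1} = s_{k-1} − q_k·s_k, t_{k+1} = t_{k-1} − q_k·t_k, so r_k = a·s_k + b·t_k at every step:
  q = 2: r = 137, s = 1 − 2·0 = 1, t = 0 − 2·1 = -2  (check: 719·1 + 291·(-2) = 137)
  q = 2: r = 17, s = 0 − 2·1 = -2, t = 1 − 2·(-2) = 5  (check: 719·(-2) + 291·5 = 17)
  q = 8: r = 1, s = 1 − 8·(-2) = 17, t = -2 − 8·5 = -42  (check: 719·17 + 291·(-42) = 1)
The row with r = 1 (the gcd) gives the Bezout coefficients s = 17, t = -42.
Result: 719 · (17) + 291 · (-42) = 1.

gcd(719, 291) = 1; s = 17, t = -42 (check: 719·17 + 291·(-42) = 1).


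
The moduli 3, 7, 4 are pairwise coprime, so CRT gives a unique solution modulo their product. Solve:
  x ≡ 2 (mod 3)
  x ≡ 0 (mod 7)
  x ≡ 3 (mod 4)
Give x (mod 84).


Moduli 3, 7, 4 are pairwise coprime; by CRT there is a unique solution modulo M = 3 · 7 · 4 = 84.
Solve pairwise, accumulating the modulus:
  Start with x ≡ 2 (mod 3).
  Combine with x ≡ 0 (mod 7): since gcd(3, 7) = 1, we get a unique residue mod 21.
    Write x = 2 + 3·t and substitute into x ≡ 0 (mod 7): 3·t ≡ 0 − 2 = -2 (mod 7).
    Reduce coefficients mod 7: 3·t ≡ 5 (mod 7).
    The inverse of 3 mod 7 is 5 (since 3·5 = 15 = 2·7 + 1), so t ≡ 5·5 = 25 ≡ 4 (mod 7).
    Then x = 2 + 3·4 = 14, valid modulo lcm(3, 7) = 21: x ≡ 14 (mod 21).
  Combine with x ≡ 3 (mod 4): since gcd(21, 4) = 1, we get a unique residue mod 84.
    Write x = 14 + 21·t and substitute into x ≡ 3 (mod 4): 21·t ≡ 3 − 14 = -11 (mod 4).
    Reduce coefficients mod 4: 1·t ≡ 1 (mod 4).
    So t ≡ 1 (mod 4).
    Then x = 14 + 21·1 = 35, valid modulo lcm(21, 4) = 84: x ≡ 35 (mod 84).
Verify: 35 mod 3 = 2 ✓, 35 mod 7 = 0 ✓, 35 mod 4 = 3 ✓.

x ≡ 35 (mod 84).


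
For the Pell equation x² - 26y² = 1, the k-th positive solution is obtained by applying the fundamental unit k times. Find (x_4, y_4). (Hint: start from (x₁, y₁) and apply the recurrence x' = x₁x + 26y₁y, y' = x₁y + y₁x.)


Step 1: Find the fundamental solution (x₁, y₁) of x² - 26y² = 1.
  Expand √26 as a continued fraction. a₀ = ⌊√26⌋ = 5; iterate m_{k+1} = d_k·a_k − m_k, d_{k+1} = (26 − m_{k+1}²)/d_k, a_{k+1} = ⌊(a₀ + m_{k+1})/d_{k+1}⌋ (starting m₀ = 0, d₀ = 1), with convergents p_k = a_k·p_{k-1} + p_{k-2}, q_k = a_k·q_{k-1} + q_{k-2} (p₋₁ = 1, q₋₁ = 0):
  k = 0: a₀ = 5; p₀/q₀ = 5/1; p₀² − 26·q₀² = 25 − 26 = -1.
  k = 1: m = 5, d = 1, a = ⌊(5 + 5)/1⌋ = 10; p/q = (10·5 + 1)/(10·1 + 0) = 51/10; p² − 26·q² = 2601 − 2600 = 1.
  The first convergent with p² − 26·q² = 1 gives the fundamental solution (x₁, y₁) = (51, 10).
Step 2: Apply the recurrence (x_{n+1}, y_{n+1}) = (x₁x_n + 26y₁y_n, x₁y_n + y₁x_n) repeatedly.
  From (x_1, y_1) = (51, 10): x_2 = 51·51 + 26·10·10 = 5201; y_2 = 51·10 + 10·51 = 1020.
  From (x_2, y_2) = (5201, 1020): x_3 = 51·5201 + 26·10·1020 = 530451; y_3 = 51·1020 + 10·5201 = 104030.
  From (x_3, y_3) = (530451, 104030): x_4 = 51·530451 + 26·10·104030 = 54100801; y_4 = 51·104030 + 10·530451 = 10610040.
Step 3: Verify x_4² - 26·y_4² = 2926896668841601 - 2926896668841600 = 1 (should be 1). ✓

(x_1, y_1) = (51, 10); (x_4, y_4) = (54100801, 10610040).


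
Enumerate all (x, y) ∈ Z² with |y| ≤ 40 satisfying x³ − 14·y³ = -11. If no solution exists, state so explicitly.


The equation is x³ - 14y³ = -11. For fixed y, x³ = 14·y³ − 11, so a solution requires the RHS to be a perfect cube.
Strategy: iterate y from -40 to 40, compute RHS = 14·y³ − 11, and check whether it is a (positive or negative) perfect cube.
Check small values of y:
  y = 0: RHS = -11 is not a perfect cube.
  y = 1: RHS = 3 is not a perfect cube.
  y = -1: RHS = -25 is not a perfect cube.
  y = 2: RHS = 101 is not a perfect cube.
  y = -2: RHS = -123 is not a perfect cube.
  y = 3: RHS = 367 is not a perfect cube.
  y = -3: RHS = -389 is not a perfect cube.
Continuing the search up to |y| = 40 finds no solutions either.
No (x, y) in the scanned range satisfies the equation.

No integer solutions with |y| ≤ 40.


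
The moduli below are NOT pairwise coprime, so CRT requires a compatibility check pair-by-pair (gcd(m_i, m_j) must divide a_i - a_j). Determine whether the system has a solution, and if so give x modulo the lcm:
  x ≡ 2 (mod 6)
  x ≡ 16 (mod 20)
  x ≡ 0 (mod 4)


Moduli 6, 20, 4 are not pairwise coprime, so CRT works modulo lcm(m_i) when all pairwise compatibility conditions hold.
Pairwise compatibility: gcd(m_i, m_j) must divide a_i - a_j for every pair.
Merge one congruence at a time:
  Start: x ≡ 2 (mod 6).
  Combine with x ≡ 16 (mod 20): gcd(6, 20) = 2; 16 - 2 = 14, which IS divisible by 2, so compatible.
    Write x = 2 + 6·t and substitute into x ≡ 16 (mod 20): 6·t ≡ 16 − 2 = 14 (mod 20).
    Divide the congruence (and modulus) by g = 2: 3·t ≡ 7 (mod 10).
    The inverse of 3 mod 10 is 7 (since 3·7 = 21 = 2·10 + 1), so t ≡ 7·7 = 49 ≡ 9 (mod 10).
    Then x = 2 + 6·9 = 56, valid modulo lcm(6, 20) = 60: x ≡ 56 (mod 60).
  Combine with x ≡ 0 (mod 4): gcd(60, 4) = 4; 0 - 56 = -56, which IS divisible by 4, so compatible.
    Write x = 56 + 60·t and substitute into x ≡ 0 (mod 4): 60·t ≡ 0 − 56 = -56 (mod 4).
    Divide the congruence (and modulus) by g = 4: 15·t ≡ -14 (mod 1).
    Modulo 1 every t works; take t = 0.
    Then x = 56 + 60·0 = 56, valid modulo lcm(60, 4) = 60: x ≡ 56 (mod 60).
Verify: 56 mod 6 = 2, 56 mod 20 = 16, 56 mod 4 = 0.

x ≡ 56 (mod 60).


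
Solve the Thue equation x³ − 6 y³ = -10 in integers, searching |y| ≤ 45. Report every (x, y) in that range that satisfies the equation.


The equation is x³ - 6y³ = -10. For fixed y, x³ = 6·y³ − 10, so a solution requires the RHS to be a perfect cube.
Strategy: iterate y from -45 to 45, compute RHS = 6·y³ − 10, and check whether it is a (positive or negative) perfect cube.
Check small values of y:
  y = 0: RHS = -10 is not a perfect cube.
  y = 1: RHS = -4 is not a perfect cube.
  y = -1: RHS = -16 is not a perfect cube.
  y = 2: RHS = 38 is not a perfect cube.
  y = -2: RHS = -58 is not a perfect cube.
  y = 3: RHS = 152 is not a perfect cube.
  y = -3: RHS = -172 is not a perfect cube.
Continuing the search up to |y| = 45 finds no solutions either.
No (x, y) in the scanned range satisfies the equation.

No integer solutions with |y| ≤ 45.


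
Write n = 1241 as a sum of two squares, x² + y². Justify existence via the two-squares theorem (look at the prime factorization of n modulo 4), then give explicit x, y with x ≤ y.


Step 1: Factor n = 1241 = 17 · 73.
Step 2: Check the mod-4 condition on each prime factor: 17 ≡ 1 (mod 4), exponent 1; 73 ≡ 1 (mod 4), exponent 1.
All primes ≡ 3 (mod 4) appear to even exponent (or don't appear), so by the two-squares theorem n IS expressible as a sum of two squares.
Step 3: Build a representation. Here n = 17 · 73 is a product of primes ≡ 1 (mod 4). Each prime p ≡ 1 (mod 4) is itself a sum of two squares; find a² by testing p − a² for a perfect square:
  17: 17 − 1² = 16 = 4² ⇒ 17 = 1² + 4².
  73: 73 − 1² = 72, 73 − 2² = 69, 73 − 3² = 64 = 8² ⇒ 73 = 3² + 8².
  Combine using the Brahmagupta–Fibonacci identity (a² + b²)(c² + d²) = (ac − bd)² + (ad + bc)² = (ac + bd)² + (ad − bc)²:
  17 · 73 = 1241: from (1² + 4²)(3² + 8²), take (1·3 − 4·8, 1·8 + 4·3) = (3 − 32, 8 + 12) = (-29, 20); dropping signs (only squares matter) gives (29, 20); check 29² + 20² = 841 + 400 = 1241 ✓.
Step 4: Order so x ≤ y and verify: 20² + 29² = 400 + 841 = 1241 = n. ✓

n = 1241 = 20² + 29² (one valid representation with x ≤ y).


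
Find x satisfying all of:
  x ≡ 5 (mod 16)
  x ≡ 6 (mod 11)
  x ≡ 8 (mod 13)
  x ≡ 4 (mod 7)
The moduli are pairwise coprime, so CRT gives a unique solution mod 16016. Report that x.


Product of moduli M = 16 · 11 · 13 · 7 = 16016.
Merge one congruence at a time:
  Start: x ≡ 5 (mod 16).
  Combine with x ≡ 6 (mod 11); new modulus lcm = 176.
    Write x = 5 + 16·t and substitute into x ≡ 6 (mod 11): 16·t ≡ 6 − 5 = 1 (mod 11).
    Reduce coefficients mod 11: 5·t ≡ 1 (mod 11).
    The inverse of 5 mod 11 is 9 (since 5·9 = 45 = 4·11 + 1), so t ≡ 9·1 = 9 ≡ 9 (mod 11).
    Then x = 5 + 16·9 = 149, valid modulo lcm(16, 11) = 176: x ≡ 149 (mod 176).
  Combine with x ≡ 8 (mod 13); new modulus lcm = 2288.
    Write x = 149 + 176·t and substitute into x ≡ 8 (mod 13): 176·t ≡ 8 − 149 = -141 (mod 13).
    Reduce coefficients mod 13: 7·t ≡ 2 (mod 13).
    The inverse of 7 mod 13 is 2 (since 7·2 = 14 = 1·13 + 1), so t ≡ 2·2 = 4 ≡ 4 (mod 13).
    Then x = 149 + 176·4 = 853, valid modulo lcm(176, 13) = 2288: x ≡ 853 (mod 2288).
  Combine with x ≡ 4 (mod 7); new modulus lcm = 16016.
    Write x = 853 + 2288·t and substitute into x ≡ 4 (mod 7): 2288·t ≡ 4 − 853 = -849 (mod 7).
    Reduce coefficients mod 7: 6·t ≡ 5 (mod 7).
    The inverse of 6 mod 7 is 6 (since 6·6 = 36 = 5·7 + 1), so t ≡ 6·5 = 30 ≡ 2 (mod 7).
    Then x = 853 + 2288·2 = 5429, valid modulo lcm(2288, 7) = 16016: x ≡ 5429 (mod 16016).
Verify against each original: 5429 mod 16 = 5, 5429 mod 11 = 6, 5429 mod 13 = 8, 5429 mod 7 = 4.

x ≡ 5429 (mod 16016).


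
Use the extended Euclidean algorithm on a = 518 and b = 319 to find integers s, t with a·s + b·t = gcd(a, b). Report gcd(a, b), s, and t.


Euclidean algorithm on (518, 319) — divide until remainder is 0:
  518 = 1 · 319 + 199
  319 = 1 · 199 + 120
  199 = 1 · 120 + 79
  120 = 1 · 79 + 41
  79 = 1 · 41 + 38
  41 = 1 · 38 + 3
  38 = 12 · 3 + 2
  3 = 1 · 2 + 1
  2 = 2 · 1 + 0
gcd(518, 319) = 1.
Track Bezout coefficients alongside the remainders: start with r₀ = 518 = a·1 + b·0 (s = 1, t = 0) and r₁ = 319 = a·0 + b·1 (s = 0, t = 1); each new remainder r_{k+1} = r_{k-1} − q_k·r_k inherits s_{k+1} = s_{k-1} − q_k·s_k, t_{k+1} = t_{k-1} − q_k·t_k, so r_k = a·s_k + b·t_k at every step:
  q = 1: r = 199, s = 1 − 1·0 = 1, t = 0 − 1·1 = -1  (check: 518·1 + 319·(-1) = 199)
  q = 1: r = 120, s = 0 − 1·1 = -1, t = 1 − 1·(-1) = 2  (check: 518·(-1) + 319·2 = 120)
  q = 1: r = 79, s = 1 − 1·(-1) = 2, t = -1 − 1·2 = -3  (check: 518·2 + 319·(-3) = 79)
  q = 1: r = 41, s = -1 − 1·2 = -3, t = 2 − 1·(-3) = 5  (check: 518·(-3) + 319·5 = 41)
  q = 1: r = 38, s = 2 − 1·(-3) = 5, t = -3 − 1·5 = -8  (check: 518·5 + 319·(-8) = 38)
  q = 1: r = 3, s = -3 − 1·5 = -8, t = 5 − 1·(-8) = 13  (check: 518·(-8) + 319·13 = 3)
  q = 12: r = 2, s = 5 − 12·(-8) = 101, t = -8 − 12·13 = -164  (check: 518·101 + 319·(-164) = 2)
  q = 1: r = 1, s = -8 − 1·101 = -109, t = 13 − 1·(-164) = 177  (check: 518·(-109) + 319·177 = 1)
The row with r = 1 (the gcd) gives the Bezout coefficients s = -109, t = 177.
Result: 518 · (-109) + 319 · (177) = 1.

gcd(518, 319) = 1; s = -109, t = 177 (check: 518·(-109) + 319·177 = 1).


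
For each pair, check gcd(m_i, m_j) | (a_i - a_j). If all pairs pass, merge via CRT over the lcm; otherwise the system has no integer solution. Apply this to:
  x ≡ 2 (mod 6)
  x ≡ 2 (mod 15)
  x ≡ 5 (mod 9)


Moduli 6, 15, 9 are not pairwise coprime, so CRT works modulo lcm(m_i) when all pairwise compatibility conditions hold.
Pairwise compatibility: gcd(m_i, m_j) must divide a_i - a_j for every pair.
Merge one congruence at a time:
  Start: x ≡ 2 (mod 6).
  Combine with x ≡ 2 (mod 15): gcd(6, 15) = 3; 2 - 2 = 0, which IS divisible by 3, so compatible.
    Write x = 2 + 6·t and substitute into x ≡ 2 (mod 15): 6·t ≡ 2 − 2 = 0 (mod 15).
    Divide the congruence (and modulus) by g = 3: 2·t ≡ 0 (mod 5).
    The inverse of 2 mod 5 is 3 (since 2·3 = 6 = 1·5 + 1), so t ≡ 3·0 = 0 ≡ 0 (mod 5).
    Then x = 2 + 6·0 = 2, valid modulo lcm(6, 15) = 30: x ≡ 2 (mod 30).
  Combine with x ≡ 5 (mod 9): gcd(30, 9) = 3; 5 - 2 = 3, which IS divisible by 3, so compatible.
    Write x = 2 + 30·t and substitute into x ≡ 5 (mod 9): 30·t ≡ 5 − 2 = 3 (mod 9).
    Divide the congruence (and modulus) by g = 3: 10·t ≡ 1 (mod 3).
    Reduce coefficients mod 3: 1·t ≡ 1 (mod 3).
    So t ≡ 1 (mod 3).
    Then x = 2 + 30·1 = 32, valid modulo lcm(30, 9) = 90: x ≡ 32 (mod 90).
Verify: 32 mod 6 = 2, 32 mod 15 = 2, 32 mod 9 = 5.

x ≡ 32 (mod 90).


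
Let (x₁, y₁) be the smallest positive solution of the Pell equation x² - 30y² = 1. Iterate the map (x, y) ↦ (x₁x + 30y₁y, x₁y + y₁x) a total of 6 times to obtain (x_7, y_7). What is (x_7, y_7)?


Step 1: Find the fundamental solution (x₁, y₁) of x² - 30y² = 1.
  Expand √30 as a continued fraction. a₀ = ⌊√30⌋ = 5; iterate m_{k+1} = d_k·a_k − m_k, d_{k+1} = (30 − m_{k+1}²)/d_k, a_{k+1} = ⌊(a₀ + m_{k+1})/d_{k+1}⌋ (starting m₀ = 0, d₀ = 1), with convergents p_k = a_k·p_{k-1} + p_{k-2}, q_k = a_k·q_{k-1} + q_{k-2} (p₋₁ = 1, q₋₁ = 0):
  k = 0: a₀ = 5; p₀/q₀ = 5/1; p₀² − 30·q₀² = 25 − 30 = -5.
  k = 1: m = 5, d = 5, a = ⌊(5 + 5)/5⌋ = 2; p/q = (2·5 + 1)/(2·1 + 0) = 11/2; p² − 30·q² = 121 − 120 = 1.
  The first convergent with p² − 30·q² = 1 gives the fundamental solution (x₁, y₁) = (11, 2).
Step 2: Apply the recurrence (x_{n+1}, y_{n+1}) = (x₁x_n + 30y₁y_n, x₁y_n + y₁x_n) repeatedly.
  From (x_1, y_1) = (11, 2): x_2 = 11·11 + 30·2·2 = 241; y_2 = 11·2 + 2·11 = 44.
  From (x_2, y_2) = (241, 44): x_3 = 11·241 + 30·2·44 = 5291; y_3 = 11·44 + 2·241 = 966.
  From (x_3, y_3) = (5291, 966): x_4 = 11·5291 + 30·2·966 = 116161; y_4 = 11·966 + 2·5291 = 21208.
  From (x_4, y_4) = (116161, 21208): x_5 = 11·116161 + 30·2·21208 = 2550251; y_5 = 11·21208 + 2·116161 = 465610.
  From (x_5, y_5) = (2550251, 465610): x_6 = 11·2550251 + 30·2·465610 = 55989361; y_6 = 11·465610 + 2·2550251 = 10222212.
  From (x_6, y_6) = (55989361, 10222212): x_7 = 11·55989361 + 30·2·10222212 = 1229215691; y_7 = 11·10222212 + 2·55989361 = 224423054.
Step 3: Verify x_7² - 30·y_7² = 1510971215000607481 - 1510971215000607480 = 1 (should be 1). ✓

(x_1, y_1) = (11, 2); (x_7, y_7) = (1229215691, 224423054).


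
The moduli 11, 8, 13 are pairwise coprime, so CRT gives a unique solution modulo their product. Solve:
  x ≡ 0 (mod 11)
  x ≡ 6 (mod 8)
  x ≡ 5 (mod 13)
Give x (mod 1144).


Moduli 11, 8, 13 are pairwise coprime; by CRT there is a unique solution modulo M = 11 · 8 · 13 = 1144.
Solve pairwise, accumulating the modulus:
  Start with x ≡ 0 (mod 11).
  Combine with x ≡ 6 (mod 8): since gcd(11, 8) = 1, we get a unique residue mod 88.
    Write x = 0 + 11·t and substitute into x ≡ 6 (mod 8): 11·t ≡ 6 − 0 = 6 (mod 8).
    Reduce coefficients mod 8: 3·t ≡ 6 (mod 8).
    The inverse of 3 mod 8 is 3 (since 3·3 = 9 = 1·8 + 1), so t ≡ 3·6 = 18 ≡ 2 (mod 8).
    Then x = 0 + 11·2 = 22, valid modulo lcm(11, 8) = 88: x ≡ 22 (mod 88).
  Combine with x ≡ 5 (mod 13): since gcd(88, 13) = 1, we get a unique residue mod 1144.
    Write x = 22 + 88·t and substitute into x ≡ 5 (mod 13): 88·t ≡ 5 − 22 = -17 (mod 13).
    Reduce coefficients mod 13: 10·t ≡ 9 (mod 13).
    The inverse of 10 mod 13 is 4 (since 10·4 = 40 = 3·13 + 1), so t ≡ 4·9 = 36 ≡ 10 (mod 13).
    Then x = 22 + 88·10 = 902, valid modulo lcm(88, 13) = 1144: x ≡ 902 (mod 1144).
Verify: 902 mod 11 = 0 ✓, 902 mod 8 = 6 ✓, 902 mod 13 = 5 ✓.

x ≡ 902 (mod 1144).


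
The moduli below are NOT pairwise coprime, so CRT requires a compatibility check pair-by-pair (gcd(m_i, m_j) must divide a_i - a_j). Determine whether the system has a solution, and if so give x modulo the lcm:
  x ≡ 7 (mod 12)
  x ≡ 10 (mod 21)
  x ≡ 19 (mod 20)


Moduli 12, 21, 20 are not pairwise coprime, so CRT works modulo lcm(m_i) when all pairwise compatibility conditions hold.
Pairwise compatibility: gcd(m_i, m_j) must divide a_i - a_j for every pair.
Merge one congruence at a time:
  Start: x ≡ 7 (mod 12).
  Combine with x ≡ 10 (mod 21): gcd(12, 21) = 3; 10 - 7 = 3, which IS divisible by 3, so compatible.
    Write x = 7 + 12·t and substitute into x ≡ 10 (mod 21): 12·t ≡ 10 − 7 = 3 (mod 21).
    Divide the congruence (and modulus) by g = 3: 4·t ≡ 1 (mod 7).
    The inverse of 4 mod 7 is 2 (since 4·2 = 8 = 1·7 + 1), so t ≡ 2·1 = 2 ≡ 2 (mod 7).
    Then x = 7 + 12·2 = 31, valid modulo lcm(12, 21) = 84: x ≡ 31 (mod 84).
  Combine with x ≡ 19 (mod 20): gcd(84, 20) = 4; 19 - 31 = -12, which IS divisible by 4, so compatible.
    Write x = 31 + 84·t and substitute into x ≡ 19 (mod 20): 84·t ≡ 19 − 31 = -12 (mod 20).
    Divide the congruence (and modulus) by g = 4: 21·t ≡ -3 (mod 5).
    Reduce coefficients mod 5: 1·t ≡ 2 (mod 5).
    So t ≡ 2 (mod 5).
    Then x = 31 + 84·2 = 199, valid modulo lcm(84, 20) = 420: x ≡ 199 (mod 420).
Verify: 199 mod 12 = 7, 199 mod 21 = 10, 199 mod 20 = 19.

x ≡ 199 (mod 420).


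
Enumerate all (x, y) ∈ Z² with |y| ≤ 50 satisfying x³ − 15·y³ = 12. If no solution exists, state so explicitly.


The equation is x³ - 15y³ = 12. For fixed y, x³ = 15·y³ + 12, so a solution requires the RHS to be a perfect cube.
Strategy: iterate y from -50 to 50, compute RHS = 15·y³ + 12, and check whether it is a (positive or negative) perfect cube.
Check small values of y:
  y = 0: RHS = 12 is not a perfect cube.
  y = 1: RHS = 27 = (3)³ ⇒ x = 3 works.
  y = -1: RHS = -3 is not a perfect cube.
  y = 2: RHS = 132 is not a perfect cube.
  y = -2: RHS = -108 is not a perfect cube.
  y = 3: RHS = 417 is not a perfect cube.
  y = -3: RHS = -393 is not a perfect cube.
Continuing the search up to |y| = 50 finds no further solutions beyond those listed.
Collected solutions: (3, 1).

Solutions (with |y| ≤ 50): (3, 1).


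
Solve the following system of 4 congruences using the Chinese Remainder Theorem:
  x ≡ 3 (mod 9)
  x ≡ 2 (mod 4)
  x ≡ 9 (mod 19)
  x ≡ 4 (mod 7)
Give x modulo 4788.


Product of moduli M = 9 · 4 · 19 · 7 = 4788.
Merge one congruence at a time:
  Start: x ≡ 3 (mod 9).
  Combine with x ≡ 2 (mod 4); new modulus lcm = 36.
    Write x = 3 + 9·t and substitute into x ≡ 2 (mod 4): 9·t ≡ 2 − 3 = -1 (mod 4).
    Reduce coefficients mod 4: 1·t ≡ 3 (mod 4).
    So t ≡ 3 (mod 4).
    Then x = 3 + 9·3 = 30, valid modulo lcm(9, 4) = 36: x ≡ 30 (mod 36).
  Combine with x ≡ 9 (mod 19); new modulus lcm = 684.
    Write x = 30 + 36·t and substitute into x ≡ 9 (mod 19): 36·t ≡ 9 − 30 = -21 (mod 19).
    Reduce coefficients mod 19: 17·t ≡ 17 (mod 19).
    The inverse of 17 mod 19 is 9 (since 17·9 = 153 = 8·19 + 1), so t ≡ 9·17 = 153 ≡ 1 (mod 19).
    Then x = 30 + 36·1 = 66, valid modulo lcm(36, 19) = 684: x ≡ 66 (mod 684).
  Combine with x ≡ 4 (mod 7); new modulus lcm = 4788.
    Write x = 66 + 684·t and substitute into x ≡ 4 (mod 7): 684·t ≡ 4 − 66 = -62 (mod 7).
    Reduce coefficients mod 7: 5·t ≡ 1 (mod 7).
    The inverse of 5 mod 7 is 3 (since 5·3 = 15 = 2·7 + 1), so t ≡ 3·1 = 3 ≡ 3 (mod 7).
    Then x = 66 + 684·3 = 2118, valid modulo lcm(684, 7) = 4788: x ≡ 2118 (mod 4788).
Verify against each original: 2118 mod 9 = 3, 2118 mod 4 = 2, 2118 mod 19 = 9, 2118 mod 7 = 4.

x ≡ 2118 (mod 4788).


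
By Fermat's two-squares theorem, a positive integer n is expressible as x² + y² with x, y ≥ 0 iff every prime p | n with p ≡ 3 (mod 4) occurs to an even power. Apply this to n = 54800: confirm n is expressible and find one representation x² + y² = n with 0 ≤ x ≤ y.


Step 1: Factor n = 54800 = 2^4 · 5^2 · 137.
Step 2: Check the mod-4 condition on each prime factor: 2 = 2 (special); 5 ≡ 1 (mod 4), exponent 2; 137 ≡ 1 (mod 4), exponent 1.
All primes ≡ 3 (mod 4) appear to even exponent (or don't appear), so by the two-squares theorem n IS expressible as a sum of two squares.
Step 3: Build a representation. Group n = k² · m with k = 4 and m = 5 · 5 · 137 = 3425 (a product of primes ≡ 1 (mod 4)); a representation of m scales to one of n via (k·x)² + (k·y)² = k²(x² + y²). Each prime p ≡ 1 (mod 4) is itself a sum of two squares; find a² by testing p − a² for a perfect square:
  5: 5 − 1² = 4 = 2² ⇒ 5 = 1² + 2².
  137: 137 − 1² = 136, 137 − 2² = 133, 137 − 3² = 128, 137 − 4² = 121 = 11² ⇒ 137 = 4² + 11².
  Combine using the Brahmagupta–Fibonacci identity (a² + b²)(c² + d²) = (ac − bd)² + (ad + bc)² = (ac + bd)² + (ad − bc)²:
  5 · 5 = 25: from (1² + 2²)(1² + 2²), take (1·1 − 2·2, 1·2 + 2·1) = (1 − 4, 2 + 2) = (-3, 4); dropping signs (only squares matter) gives (3, 4); check 3² + 4² = 9 + 16 = 25 ✓.
  25 · 137 = 3425: from (3² + 4²)(4² + 11²), take (3·4 − 4·11, 3·11 + 4·4) = (12 − 44, 33 + 16) = (-32, 49); dropping signs (only squares matter) gives (32, 49); check 32² + 49² = 1024 + 2401 = 3425 ✓.
  Scale by k = 4: (4·32, 4·49) = (128, 196).
Step 4: Order so x ≤ y and verify: 128² + 196² = 16384 + 38416 = 54800 = n. ✓

n = 54800 = 128² + 196² (one valid representation with x ≤ y).


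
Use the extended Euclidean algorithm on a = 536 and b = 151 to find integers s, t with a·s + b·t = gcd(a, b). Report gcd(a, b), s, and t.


Euclidean algorithm on (536, 151) — divide until remainder is 0:
  536 = 3 · 151 + 83
  151 = 1 · 83 + 68
  83 = 1 · 68 + 15
  68 = 4 · 15 + 8
  15 = 1 · 8 + 7
  8 = 1 · 7 + 1
  7 = 7 · 1 + 0
gcd(536, 151) = 1.
Track Bezout coefficients alongside the remainders: start with r₀ = 536 = a·1 + b·0 (s = 1, t = 0) and r₁ = 151 = a·0 + b·1 (s = 0, t = 1); each new remainder r_{k+1} = r_{k-1} − q_k·r_k inherits s_{k+1} = s_{k-1} − q_k·s_k, t_{k+1} = t_{k-1} − q_k·t_k, so r_k = a·s_k + b·t_k at every step:
  q = 3: r = 83, s = 1 − 3·0 = 1, t = 0 − 3·1 = -3  (check: 536·1 + 151·(-3) = 83)
  q = 1: r = 68, s = 0 − 1·1 = -1, t = 1 − 1·(-3) = 4  (check: 536·(-1) + 151·4 = 68)
  q = 1: r = 15, s = 1 − 1·(-1) = 2, t = -3 − 1·4 = -7  (check: 536·2 + 151·(-7) = 15)
  q = 4: r = 8, s = -1 − 4·2 = -9, t = 4 − 4·(-7) = 32  (check: 536·(-9) + 151·32 = 8)
  q = 1: r = 7, s = 2 − 1·(-9) = 11, t = -7 − 1·32 = -39  (check: 536·11 + 151·(-39) = 7)
  q = 1: r = 1, s = -9 − 1·11 = -20, t = 32 − 1·(-39) = 71  (check: 536·(-20) + 151·71 = 1)
The row with r = 1 (the gcd) gives the Bezout coefficients s = -20, t = 71.
Result: 536 · (-20) + 151 · (71) = 1.

gcd(536, 151) = 1; s = -20, t = 71 (check: 536·(-20) + 151·71 = 1).


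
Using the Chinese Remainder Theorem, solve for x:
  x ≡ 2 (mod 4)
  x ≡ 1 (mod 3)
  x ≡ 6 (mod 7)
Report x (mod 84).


Moduli 4, 3, 7 are pairwise coprime; by CRT there is a unique solution modulo M = 4 · 3 · 7 = 84.
Solve pairwise, accumulating the modulus:
  Start with x ≡ 2 (mod 4).
  Combine with x ≡ 1 (mod 3): since gcd(4, 3) = 1, we get a unique residue mod 12.
    Write x = 2 + 4·t and substitute into x ≡ 1 (mod 3): 4·t ≡ 1 − 2 = -1 (mod 3).
    Reduce coefficients mod 3: 1·t ≡ 2 (mod 3).
    So t ≡ 2 (mod 3).
    Then x = 2 + 4·2 = 10, valid modulo lcm(4, 3) = 12: x ≡ 10 (mod 12).
  Combine with x ≡ 6 (mod 7): since gcd(12, 7) = 1, we get a unique residue mod 84.
    Write x = 10 + 12·t and substitute into x ≡ 6 (mod 7): 12·t ≡ 6 − 10 = -4 (mod 7).
    Reduce coefficients mod 7: 5·t ≡ 3 (mod 7).
    The inverse of 5 mod 7 is 3 (since 5·3 = 15 = 2·7 + 1), so t ≡ 3·3 = 9 ≡ 2 (mod 7).
    Then x = 10 + 12·2 = 34, valid modulo lcm(12, 7) = 84: x ≡ 34 (mod 84).
Verify: 34 mod 4 = 2 ✓, 34 mod 3 = 1 ✓, 34 mod 7 = 6 ✓.

x ≡ 34 (mod 84).


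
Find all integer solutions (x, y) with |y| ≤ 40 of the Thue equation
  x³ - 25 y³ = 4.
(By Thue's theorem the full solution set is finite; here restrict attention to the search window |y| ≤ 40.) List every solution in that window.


The equation is x³ - 25y³ = 4. For fixed y, x³ = 25·y³ + 4, so a solution requires the RHS to be a perfect cube.
Strategy: iterate y from -40 to 40, compute RHS = 25·y³ + 4, and check whether it is a (positive or negative) perfect cube.
Check small values of y:
  y = 0: RHS = 4 is not a perfect cube.
  y = 1: RHS = 29 is not a perfect cube.
  y = -1: RHS = -21 is not a perfect cube.
  y = 2: RHS = 204 is not a perfect cube.
  y = -2: RHS = -196 is not a perfect cube.
  y = 3: RHS = 679 is not a perfect cube.
  y = -3: RHS = -671 is not a perfect cube.
Continuing the search up to |y| = 40 finds no solutions either.
No (x, y) in the scanned range satisfies the equation.

No integer solutions with |y| ≤ 40.


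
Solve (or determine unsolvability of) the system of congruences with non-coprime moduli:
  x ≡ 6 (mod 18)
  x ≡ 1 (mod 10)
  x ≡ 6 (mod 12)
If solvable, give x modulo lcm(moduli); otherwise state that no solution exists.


Moduli 18, 10, 12 are not pairwise coprime, so CRT works modulo lcm(m_i) when all pairwise compatibility conditions hold.
Pairwise compatibility: gcd(m_i, m_j) must divide a_i - a_j for every pair.
Merge one congruence at a time:
  Start: x ≡ 6 (mod 18).
  Combine with x ≡ 1 (mod 10): gcd(18, 10) = 2, and 1 - 6 = -5 is NOT divisible by 2.
    ⇒ system is inconsistent (no integer solution).

No solution (the system is inconsistent).


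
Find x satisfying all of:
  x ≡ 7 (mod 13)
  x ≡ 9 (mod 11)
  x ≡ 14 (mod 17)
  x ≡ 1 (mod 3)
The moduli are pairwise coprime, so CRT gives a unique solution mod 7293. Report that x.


Product of moduli M = 13 · 11 · 17 · 3 = 7293.
Merge one congruence at a time:
  Start: x ≡ 7 (mod 13).
  Combine with x ≡ 9 (mod 11); new modulus lcm = 143.
    Write x = 7 + 13·t and substitute into x ≡ 9 (mod 11): 13·t ≡ 9 − 7 = 2 (mod 11).
    Reduce coefficients mod 11: 2·t ≡ 2 (mod 11).
    The inverse of 2 mod 11 is 6 (since 2·6 = 12 = 1·11 + 1), so t ≡ 6·2 = 12 ≡ 1 (mod 11).
    Then x = 7 + 13·1 = 20, valid modulo lcm(13, 11) = 143: x ≡ 20 (mod 143).
  Combine with x ≡ 14 (mod 17); new modulus lcm = 2431.
    Write x = 20 + 143·t and substitute into x ≡ 14 (mod 17): 143·t ≡ 14 − 20 = -6 (mod 17).
    Reduce coefficients mod 17: 7·t ≡ 11 (mod 17).
    The inverse of 7 mod 17 is 5 (since 7·5 = 35 = 2·17 + 1), so t ≡ 5·11 = 55 ≡ 4 (mod 17).
    Then x = 20 + 143·4 = 592, valid modulo lcm(143, 17) = 2431: x ≡ 592 (mod 2431).
  Combine with x ≡ 1 (mod 3); new modulus lcm = 7293.
    Write x = 592 + 2431·t and substitute into x ≡ 1 (mod 3): 2431·t ≡ 1 − 592 = -591 (mod 3).
    Reduce coefficients mod 3: 1·t ≡ 0 (mod 3).
    So t ≡ 0 (mod 3).
    Then x = 592 + 2431·0 = 592, valid modulo lcm(2431, 3) = 7293: x ≡ 592 (mod 7293).
Verify against each original: 592 mod 13 = 7, 592 mod 11 = 9, 592 mod 17 = 14, 592 mod 3 = 1.

x ≡ 592 (mod 7293).


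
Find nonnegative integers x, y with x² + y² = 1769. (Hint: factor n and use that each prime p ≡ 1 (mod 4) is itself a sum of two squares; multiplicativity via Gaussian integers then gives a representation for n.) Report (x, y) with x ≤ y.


Step 1: Factor n = 1769 = 29 · 61.
Step 2: Check the mod-4 condition on each prime factor: 29 ≡ 1 (mod 4), exponent 1; 61 ≡ 1 (mod 4), exponent 1.
All primes ≡ 3 (mod 4) appear to even exponent (or don't appear), so by the two-squares theorem n IS expressible as a sum of two squares.
Step 3: Build a representation. Here n = 29 · 61 is a product of primes ≡ 1 (mod 4). Each prime p ≡ 1 (mod 4) is itself a sum of two squares; find a² by testing p − a² for a perfect square:
  29: 29 − 1² = 28, 29 − 2² = 25 = 5² ⇒ 29 = 2² + 5².
  61: 61 − 1² = 60, 61 − 2² = 57, 61 − 3² = 52, 61 − 4² = 45, 61 − 5² = 36 = 6² ⇒ 61 = 5² + 6².
  Combine using the Brahmagupta–Fibonacci identity (a² + b²)(c² + d²) = (ac − bd)² + (ad + bc)² = (ac + bd)² + (ad − bc)²:
  29 · 61 = 1769: from (2² + 5²)(5² + 6²), take (2·5 − 5·6, 2·6 + 5·5) = (10 − 30, 12 + 25) = (-20, 37); dropping signs (only squares matter) gives (20, 37); check 20² + 37² = 400 + 1369 = 1769 ✓.
Step 4: Order so x ≤ y and verify: 20² + 37² = 400 + 1369 = 1769 = n. ✓

n = 1769 = 20² + 37² (one valid representation with x ≤ y).


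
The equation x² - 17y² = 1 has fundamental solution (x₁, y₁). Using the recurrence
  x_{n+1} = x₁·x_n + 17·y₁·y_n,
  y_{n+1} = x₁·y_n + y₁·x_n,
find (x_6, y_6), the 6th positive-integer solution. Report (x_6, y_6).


Step 1: Find the fundamental solution (x₁, y₁) of x² - 17y² = 1.
  Expand √17 as a continued fraction. a₀ = ⌊√17⌋ = 4; iterate m_{k+1} = d_k·a_k − m_k, d_{k+1} = (17 − m_{k+1}²)/d_k, a_{k+1} = ⌊(a₀ + m_{k+1})/d_{k+1}⌋ (starting m₀ = 0, d₀ = 1), with convergents p_k = a_k·p_{k-1} + p_{k-2}, q_k = a_k·q_{k-1} + q_{k-2} (p₋₁ = 1, q₋₁ = 0):
  k = 0: a₀ = 4; p₀/q₀ = 4/1; p₀² − 17·q₀² = 16 − 17 = -1.
  k = 1: m = 4, d = 1, a = ⌊(4 + 4)/1⌋ = 8; p/q = (8·4 + 1)/(8·1 + 0) = 33/8; p² − 17·q² = 1089 − 1088 = 1.
  The first convergent with p² − 17·q² = 1 gives the fundamental solution (x₁, y₁) = (33, 8).
Step 2: Apply the recurrence (x_{n+1}, y_{n+1}) = (x₁x_n + 17y₁y_n, x₁y_n + y₁x_n) repeatedly.
  From (x_1, y_1) = (33, 8): x_2 = 33·33 + 17·8·8 = 2177; y_2 = 33·8 + 8·33 = 528.
  From (x_2, y_2) = (2177, 528): x_3 = 33·2177 + 17·8·528 = 143649; y_3 = 33·528 + 8·2177 = 34840.
  From (x_3, y_3) = (143649, 34840): x_4 = 33·143649 + 17·8·34840 = 9478657; y_4 = 33·34840 + 8·143649 = 2298912.
  From (x_4, y_4) = (9478657, 2298912): x_5 = 33·9478657 + 17·8·2298912 = 625447713; y_5 = 33·2298912 + 8·9478657 = 151693352.
  From (x_5, y_5) = (625447713, 151693352): x_6 = 33·625447713 + 17·8·151693352 = 41270070401; y_6 = 33·151693352 + 8·625447713 = 10009462320.
Step 3: Verify x_6² - 17·y_6² = 1703218710903496300801 - 1703218710903496300800 = 1 (should be 1). ✓

(x_1, y_1) = (33, 8); (x_6, y_6) = (41270070401, 10009462320).


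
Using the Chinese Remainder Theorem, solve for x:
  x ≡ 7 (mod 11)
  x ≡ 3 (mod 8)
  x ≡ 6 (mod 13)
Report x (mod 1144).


Moduli 11, 8, 13 are pairwise coprime; by CRT there is a unique solution modulo M = 11 · 8 · 13 = 1144.
Solve pairwise, accumulating the modulus:
  Start with x ≡ 7 (mod 11).
  Combine with x ≡ 3 (mod 8): since gcd(11, 8) = 1, we get a unique residue mod 88.
    Write x = 7 + 11·t and substitute into x ≡ 3 (mod 8): 11·t ≡ 3 − 7 = -4 (mod 8).
    Reduce coefficients mod 8: 3·t ≡ 4 (mod 8).
    The inverse of 3 mod 8 is 3 (since 3·3 = 9 = 1·8 + 1), so t ≡ 3·4 = 12 ≡ 4 (mod 8).
    Then x = 7 + 11·4 = 51, valid modulo lcm(11, 8) = 88: x ≡ 51 (mod 88).
  Combine with x ≡ 6 (mod 13): since gcd(88, 13) = 1, we get a unique residue mod 1144.
    Write x = 51 + 88·t and substitute into x ≡ 6 (mod 13): 88·t ≡ 6 − 51 = -45 (mod 13).
    Reduce coefficients mod 13: 10·t ≡ 7 (mod 13).
    The inverse of 10 mod 13 is 4 (since 10·4 = 40 = 3·13 + 1), so t ≡ 4·7 = 28 ≡ 2 (mod 13).
    Then x = 51 + 88·2 = 227, valid modulo lcm(88, 13) = 1144: x ≡ 227 (mod 1144).
Verify: 227 mod 11 = 7 ✓, 227 mod 8 = 3 ✓, 227 mod 13 = 6 ✓.

x ≡ 227 (mod 1144).


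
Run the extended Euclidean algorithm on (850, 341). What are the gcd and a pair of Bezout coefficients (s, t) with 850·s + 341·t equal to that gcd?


Euclidean algorithm on (850, 341) — divide until remainder is 0:
  850 = 2 · 341 + 168
  341 = 2 · 168 + 5
  168 = 33 · 5 + 3
  5 = 1 · 3 + 2
  3 = 1 · 2 + 1
  2 = 2 · 1 + 0
gcd(850, 341) = 1.
Track Bezout coefficients alongside the remainders: start with r₀ = 850 = a·1 + b·0 (s = 1, t = 0) and r₁ = 341 = a·0 + b·1 (s = 0, t = 1); each new remainder r_{k+1} = r_{k-1} − q_k·r_k inherits s_{k+1} = s_{k-1} − q_k·s_k, t_{k+1} = t_{k-1} − q_k·t_k, so r_k = a·s_k + b·t_k at every step:
  q = 2: r = 168, s = 1 − 2·0 = 1, t = 0 − 2·1 = -2  (check: 850·1 + 341·(-2) = 168)
  q = 2: r = 5, s = 0 − 2·1 = -2, t = 1 − 2·(-2) = 5  (check: 850·(-2) + 341·5 = 5)
  q = 33: r = 3, s = 1 − 33·(-2) = 67, t = -2 − 33·5 = -167  (check: 850·67 + 341·(-167) = 3)
  q = 1: r = 2, s = -2 − 1·67 = -69, t = 5 − 1·(-167) = 172  (check: 850·(-69) + 341·172 = 2)
  q = 1: r = 1, s = 67 − 1·(-69) = 136, t = -167 − 1·172 = -339  (check: 850·136 + 341·(-339) = 1)
The row with r = 1 (the gcd) gives the Bezout coefficients s = 136, t = -339.
Result: 850 · (136) + 341 · (-339) = 1.

gcd(850, 341) = 1; s = 136, t = -339 (check: 850·136 + 341·(-339) = 1).


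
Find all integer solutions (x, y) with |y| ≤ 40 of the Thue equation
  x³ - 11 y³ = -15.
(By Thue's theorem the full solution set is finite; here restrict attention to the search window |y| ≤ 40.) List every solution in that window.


The equation is x³ - 11y³ = -15. For fixed y, x³ = 11·y³ − 15, so a solution requires the RHS to be a perfect cube.
Strategy: iterate y from -40 to 40, compute RHS = 11·y³ − 15, and check whether it is a (positive or negative) perfect cube.
Check small values of y:
  y = 0: RHS = -15 is not a perfect cube.
  y = 1: RHS = -4 is not a perfect cube.
  y = -1: RHS = -26 is not a perfect cube.
  y = 2: RHS = 73 is not a perfect cube.
  y = -2: RHS = -103 is not a perfect cube.
  y = 3: RHS = 282 is not a perfect cube.
  y = -3: RHS = -312 is not a perfect cube.
Continuing the search up to |y| = 40 finds no solutions either.
No (x, y) in the scanned range satisfies the equation.

No integer solutions with |y| ≤ 40.


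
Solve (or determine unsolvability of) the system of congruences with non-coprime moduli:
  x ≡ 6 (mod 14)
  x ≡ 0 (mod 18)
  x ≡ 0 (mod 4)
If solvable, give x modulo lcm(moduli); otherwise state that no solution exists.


Moduli 14, 18, 4 are not pairwise coprime, so CRT works modulo lcm(m_i) when all pairwise compatibility conditions hold.
Pairwise compatibility: gcd(m_i, m_j) must divide a_i - a_j for every pair.
Merge one congruence at a time:
  Start: x ≡ 6 (mod 14).
  Combine with x ≡ 0 (mod 18): gcd(14, 18) = 2; 0 - 6 = -6, which IS divisible by 2, so compatible.
    Write x = 6 + 14·t and substitute into x ≡ 0 (mod 18): 14·t ≡ 0 − 6 = -6 (mod 18).
    Divide the congruence (and modulus) by g = 2: 7·t ≡ -3 (mod 9).
    Reduce coefficients mod 9: 7·t ≡ 6 (mod 9).
    The inverse of 7 mod 9 is 4 (since 7·4 = 28 = 3·9 + 1), so t ≡ 4·6 = 24 ≡ 6 (mod 9).
    Then x = 6 + 14·6 = 90, valid modulo lcm(14, 18) = 126: x ≡ 90 (mod 126).
  Combine with x ≡ 0 (mod 4): gcd(126, 4) = 2; 0 - 90 = -90, which IS divisible by 2, so compatible.
    Write x = 90 + 126·t and substitute into x ≡ 0 (mod 4): 126·t ≡ 0 − 90 = -90 (mod 4).
    Divide the congruence (and modulus) by g = 2: 63·t ≡ -45 (mod 2).
    Reduce coefficients mod 2: 1·t ≡ 1 (mod 2).
    So t ≡ 1 (mod 2).
    Then x = 90 + 126·1 = 216, valid modulo lcm(126, 4) = 252: x ≡ 216 (mod 252).
Verify: 216 mod 14 = 6, 216 mod 18 = 0, 216 mod 4 = 0.

x ≡ 216 (mod 252).


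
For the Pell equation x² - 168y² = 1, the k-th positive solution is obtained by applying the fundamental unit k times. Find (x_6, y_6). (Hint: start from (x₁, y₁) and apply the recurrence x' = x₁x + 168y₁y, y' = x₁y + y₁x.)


Step 1: Find the fundamental solution (x₁, y₁) of x² - 168y² = 1.
  Expand √168 as a continued fraction. a₀ = ⌊√168⌋ = 12; iterate m_{k+1} = d_k·a_k − m_k, d_{k+1} = (168 − m_{k+1}²)/d_k, a_{k+1} = ⌊(a₀ + m_{k+1})/d_{k+1}⌋ (starting m₀ = 0, d₀ = 1), with convergents p_k = a_k·p_{k-1} + p_{k-2}, q_k = a_k·q_{k-1} + q_{k-2} (p₋₁ = 1, q₋₁ = 0):
  k = 0: a₀ = 12; p₀/q₀ = 12/1; p₀² − 168·q₀² = 144 − 168 = -24.
  k = 1: m = 12, d = 24, a = ⌊(12 + 12)/24⌋ = 1; p/q = (1·12 + 1)/(1·1 + 0) = 13/1; p² − 168·q² = 169 − 168 = 1.
  The first convergent with p² − 168·q² = 1 gives the fundamental solution (x₁, y₁) = (13, 1).
Step 2: Apply the recurrence (x_{n+1}, y_{n+1}) = (x₁x_n + 168y₁y_n, x₁y_n + y₁x_n) repeatedly.
  From (x_1, y_1) = (13, 1): x_2 = 13·13 + 168·1·1 = 337; y_2 = 13·1 + 1·13 = 26.
  From (x_2, y_2) = (337, 26): x_3 = 13·337 + 168·1·26 = 8749; y_3 = 13·26 + 1·337 = 675.
  From (x_3, y_3) = (8749, 675): x_4 = 13·8749 + 168·1·675 = 227137; y_4 = 13·675 + 1·8749 = 17524.
  From (x_4, y_4) = (227137, 17524): x_5 = 13·227137 + 168·1·17524 = 5896813; y_5 = 13·17524 + 1·227137 = 454949.
  From (x_5, y_5) = (5896813, 454949): x_6 = 13·5896813 + 168·1·454949 = 153090001; y_6 = 13·454949 + 1·5896813 = 11811150.
Step 3: Verify x_6² - 168·y_6² = 23436548406180001 - 23436548406180000 = 1 (should be 1). ✓

(x_1, y_1) = (13, 1); (x_6, y_6) = (153090001, 11811150).


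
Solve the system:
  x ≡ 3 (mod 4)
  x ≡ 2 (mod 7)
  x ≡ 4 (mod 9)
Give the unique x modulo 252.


Moduli 4, 7, 9 are pairwise coprime; by CRT there is a unique solution modulo M = 4 · 7 · 9 = 252.
Solve pairwise, accumulating the modulus:
  Start with x ≡ 3 (mod 4).
  Combine with x ≡ 2 (mod 7): since gcd(4, 7) = 1, we get a unique residue mod 28.
    Write x = 3 + 4·t and substitute into x ≡ 2 (mod 7): 4·t ≡ 2 − 3 = -1 (mod 7).
    Reduce coefficients mod 7: 4·t ≡ 6 (mod 7).
    The inverse of 4 mod 7 is 2 (since 4·2 = 8 = 1·7 + 1), so t ≡ 2·6 = 12 ≡ 5 (mod 7).
    Then x = 3 + 4·5 = 23, valid modulo lcm(4, 7) = 28: x ≡ 23 (mod 28).
  Combine with x ≡ 4 (mod 9): since gcd(28, 9) = 1, we get a unique residue mod 252.
    Write x = 23 + 28·t and substitute into x ≡ 4 (mod 9): 28·t ≡ 4 − 23 = -19 (mod 9).
    Reduce coefficients mod 9: 1·t ≡ 8 (mod 9).
    So t ≡ 8 (mod 9).
    Then x = 23 + 28·8 = 247, valid modulo lcm(28, 9) = 252: x ≡ 247 (mod 252).
Verify: 247 mod 4 = 3 ✓, 247 mod 7 = 2 ✓, 247 mod 9 = 4 ✓.

x ≡ 247 (mod 252).
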